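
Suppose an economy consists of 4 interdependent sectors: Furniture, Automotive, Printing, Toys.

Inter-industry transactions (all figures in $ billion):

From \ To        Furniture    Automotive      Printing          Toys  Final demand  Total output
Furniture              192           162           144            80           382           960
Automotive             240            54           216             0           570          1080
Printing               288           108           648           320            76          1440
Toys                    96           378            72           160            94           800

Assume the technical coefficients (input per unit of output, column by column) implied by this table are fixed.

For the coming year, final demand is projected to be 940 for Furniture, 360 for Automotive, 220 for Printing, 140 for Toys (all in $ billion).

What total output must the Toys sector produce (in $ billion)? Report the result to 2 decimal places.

Technical coefficients a_ij = z_ij / X_j:
  a_11 = 192/960 = 0.20, a_21 = 240/960 = 0.25, a_31 = 288/960 = 0.30, a_41 = 96/960 = 0.10
  a_12 = 162/1080 = 0.15, a_22 = 54/1080 = 0.05, a_32 = 108/1080 = 0.10, a_42 = 378/1080 = 0.35
  a_13 = 144/1440 = 0.10, a_23 = 216/1440 = 0.15, a_33 = 648/1440 = 0.45, a_43 = 72/1440 = 0.05
  a_14 = 80/800 = 0.10, a_24 = 0/800 = 0.00, a_34 = 320/800 = 0.40, a_44 = 160/800 = 0.20
I − A =
  [   0.80    -0.15    -0.10    -0.10]
  [  -0.25     0.95    -0.15     0.00]
  [  -0.30    -0.10     0.55    -0.40]
  [  -0.10    -0.35    -0.05     0.80]
Compute the cofactors C_ij = (−1)^(i+j)·(3×3 minor ij) of I−A; the adjugate is their transpose:
adj(I−A) = Cᵀ =
  [ 0.366000   0.104750   0.104000   0.097750]
  [ 0.147000   0.301000   0.115750   0.076250]
  [ 0.321000   0.227500   0.559750   0.320000]
  [ 0.130125   0.159000   0.098625   0.347625]
det(I−A) = Σ_j (I−A)_1j·C_1j = (0.80)(0.366000) + (-0.15)(0.147000) + (-0.10)(0.321000) + (-0.10)(0.130125) = 0.2256375
(I − A)⁻¹ = adj(I−A) / det(I−A) ≈
  [   1.6221     0.4642     0.4609     0.4332]
  [   0.6515     1.3340     0.5130     0.3379]
  [   1.4226     1.0083     2.4807     1.4182]
  [   0.5767     0.7047     0.4371     1.5406]
x = (I − A)⁻¹ d = adj(I−A)·d / det(I−A), with det(I−A) = 0.2256375:
  x_1 = (0.366000·940 + 0.104750·360 + 0.104000·220 + 0.097750·140) / 0.2256375 = 418.315 / 0.2256375 ≈ 1853.92
  x_2 = (0.147000·940 + 0.301000·360 + 0.115750·220 + 0.076250·140) / 0.2256375 = 282.68 / 0.2256375 ≈ 1252.81
  x_3 = (0.321000·940 + 0.227500·360 + 0.559750·220 + 0.320000·140) / 0.2256375 = 551.585 / 0.2256375 ≈ 2444.56
  x_4 = (0.130125·940 + 0.159000·360 + 0.098625·220 + 0.347625·140) / 0.2256375 = 249.9225 / 0.2256375 ≈ 1107.63

x_4 = 1107.63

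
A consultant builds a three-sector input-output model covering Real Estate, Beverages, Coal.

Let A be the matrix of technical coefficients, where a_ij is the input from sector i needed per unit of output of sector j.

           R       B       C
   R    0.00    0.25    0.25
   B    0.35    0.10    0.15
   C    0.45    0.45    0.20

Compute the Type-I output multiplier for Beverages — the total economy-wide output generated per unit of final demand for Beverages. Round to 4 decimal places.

m_B = 3.6765

I − A =
  [   1.00    -0.25    -0.25]
  [  -0.35     0.90    -0.15]
  [  -0.45    -0.45     0.80]
Cofactors of I−A, C_ij = (−1)^(i+j)·(minor ij) (rows/columns in the sector order above):
  C_11 = (0.90)(0.80) − (-0.15)(-0.45) = 0.6525
  C_12 = −[(-0.35)(0.80) − (-0.15)(-0.45)] = 0.3475
  C_13 = (-0.35)(-0.45) − (0.90)(-0.45) = 0.5625
  C_21 = −[(-0.25)(0.80) − (-0.25)(-0.45)] = 0.3125
  C_22 = (1.00)(0.80) − (-0.25)(-0.45) = 0.6875
  C_23 = −[(1.00)(-0.45) − (-0.25)(-0.45)] = 0.5625
  C_31 = (-0.25)(-0.15) − (-0.25)(0.90) = 0.2625
  C_32 = −[(1.00)(-0.15) − (-0.25)(-0.35)] = 0.2375
  C_33 = (1.00)(0.90) − (-0.25)(-0.35) = 0.8125
det(I−A) = Σ_j (I−A)_1j·C_1j = (1.00)(0.6525) + (-0.25)(0.3475) + (-0.25)(0.5625) = 0.4250
adj(I−A) = Cᵀ =
  [ 0.6525   0.3125   0.2625]
  [ 0.3475   0.6875   0.2375]
  [ 0.5625   0.5625   0.8125]
(I − A)⁻¹ = adj(I−A) / det(I−A) ≈
  [   1.53529     0.73529     0.61765]
  [   0.81765     1.61765     0.55882]
  [   1.32353     1.32353     1.91176]
The output multiplier for sector j is the column-j sum of the Leontief inverse (I − A)⁻¹ = adj(I−A) / det(I−A).
Column B of adj(I−A): (0.3125, 0.6875, 0.5625); det(I−A) = 0.4250.
m_B = (0.3125 + 0.6875 + 0.5625) / 0.4250 = 1.5625 / 0.4250 ≈ 3.6765.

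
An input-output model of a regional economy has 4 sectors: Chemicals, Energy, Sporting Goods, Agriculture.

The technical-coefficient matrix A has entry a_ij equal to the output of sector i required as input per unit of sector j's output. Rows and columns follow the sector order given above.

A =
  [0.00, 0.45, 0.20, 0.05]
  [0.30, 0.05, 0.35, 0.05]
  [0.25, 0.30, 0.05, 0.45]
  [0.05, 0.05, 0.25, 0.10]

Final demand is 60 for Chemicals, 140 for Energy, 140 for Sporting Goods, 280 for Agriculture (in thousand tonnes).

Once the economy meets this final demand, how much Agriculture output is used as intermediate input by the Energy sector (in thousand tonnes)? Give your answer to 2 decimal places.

z_AE = 31.09

I − A =
  [   1.00    -0.45    -0.20    -0.05]
  [  -0.30     0.95    -0.35    -0.05]
  [  -0.25    -0.30     0.95    -0.45]
  [  -0.05    -0.05    -0.25     0.90]
Compute the cofactors C_ij = (−1)^(i+j)·(3×3 minor ij) of I−A; the adjugate is their transpose:
adj(I−A) = Cᵀ =
  [ 0.596875   0.398750   0.330625   0.220625]
  [ 0.314875   0.687500   0.384875   0.248125]
  [ 0.323000   0.403750   0.726750   0.403750]
  [ 0.140375   0.172500   0.241625   0.564375]
det(I−A) = Σ_j (I−A)_1j·C_1j = (1.00)(0.596875) + (-0.45)(0.314875) + (-0.20)(0.323000) + (-0.05)(0.140375) = 0.3835625
(I − A)⁻¹ = adj(I−A) / det(I−A) ≈
  [   1.5561     1.0396     0.8620     0.5752]
  [   0.8209     1.7924     1.0034     0.6469]
  [   0.8421     1.0526     1.8947     1.0526]
  [   0.3660     0.4497     0.6299     1.4714]
First solve x = (I − A)⁻¹ d = adj(I−A)·d / det(I−A); in particular x_E = (0.314875·60 + 0.687500·140 + 0.384875·140 + 0.248125·280) / 0.3835625 = 238.50 / 0.3835625 ≈ 621.8022.
Intermediate flow from A to E: z_AE = a_AE · x_E = 0.05 × 238.50 / 0.3835625 = 11.925 / 0.3835625 ≈ 31.09.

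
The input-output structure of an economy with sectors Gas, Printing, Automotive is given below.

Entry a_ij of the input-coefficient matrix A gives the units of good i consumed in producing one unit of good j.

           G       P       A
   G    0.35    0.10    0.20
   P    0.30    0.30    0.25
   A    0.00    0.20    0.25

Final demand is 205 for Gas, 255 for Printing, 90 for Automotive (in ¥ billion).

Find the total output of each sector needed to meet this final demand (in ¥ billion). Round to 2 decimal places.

I − A =
  [   0.65    -0.10    -0.20]
  [  -0.30     0.70    -0.25]
  [   0.00    -0.20     0.75]
Cofactors of I−A, C_ij = (−1)^(i+j)·(minor ij) (rows/columns in the sector order above):
  C_11 = (0.70)(0.75) − (-0.25)(-0.20) = 0.4750
  C_12 = −[(-0.30)(0.75) − (-0.25)(0.00)] = 0.2250
  C_13 = (-0.30)(-0.20) − (0.70)(0.00) = 0.0600
  C_21 = −[(-0.10)(0.75) − (-0.20)(-0.20)] = 0.1150
  C_22 = (0.65)(0.75) − (-0.20)(0.00) = 0.4875
  C_23 = −[(0.65)(-0.20) − (-0.10)(0.00)] = 0.1300
  C_31 = (-0.10)(-0.25) − (-0.20)(0.70) = 0.1650
  C_32 = −[(0.65)(-0.25) − (-0.20)(-0.30)] = 0.2225
  C_33 = (0.65)(0.70) − (-0.10)(-0.30) = 0.4250
det(I−A) = Σ_j (I−A)_1j·C_1j = (0.65)(0.4750) + (-0.10)(0.2250) + (-0.20)(0.0600) = 0.27425
adj(I−A) = Cᵀ =
  [ 0.4750   0.1150   0.1650]
  [ 0.2250   0.4875   0.2225]
  [ 0.0600   0.1300   0.4250]
(I − A)⁻¹ = adj(I−A) / det(I−A) ≈
  [   1.7320     0.4193     0.6016]
  [   0.8204     1.7776     0.8113]
  [   0.2188     0.4740     1.5497]
x = (I − A)⁻¹ d = adj(I−A)·d / det(I−A), with det(I−A) = 0.27425:
  x_G = (0.4750·205 + 0.1150·255 + 0.1650·90) / 0.27425 = 141.55 / 0.27425 ≈ 516.13
  x_P = (0.2250·205 + 0.4875·255 + 0.2225·90) / 0.27425 = 190.4625 / 0.27425 ≈ 694.48
  x_A = (0.0600·205 + 0.1300·255 + 0.4250·90) / 0.27425 = 83.70 / 0.27425 ≈ 305.20

x_G = 516.13, x_P = 694.48, x_A = 305.20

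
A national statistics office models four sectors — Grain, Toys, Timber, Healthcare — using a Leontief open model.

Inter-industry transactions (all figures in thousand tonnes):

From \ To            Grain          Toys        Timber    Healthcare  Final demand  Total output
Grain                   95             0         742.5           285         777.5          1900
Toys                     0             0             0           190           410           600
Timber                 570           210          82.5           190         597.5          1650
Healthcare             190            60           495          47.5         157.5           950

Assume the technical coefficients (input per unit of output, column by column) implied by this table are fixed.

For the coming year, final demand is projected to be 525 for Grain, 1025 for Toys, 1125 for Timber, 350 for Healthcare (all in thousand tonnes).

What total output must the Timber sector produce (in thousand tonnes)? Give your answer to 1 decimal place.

x_3 = 2782.7

Technical coefficients a_ij = z_ij / X_j:
  a_11 = 95/1900 = 0.05, a_21 = 0/1900 = 0.00, a_31 = 570/1900 = 0.30, a_41 = 190/1900 = 0.10
  a_12 = 0/600 = 0.00, a_22 = 0/600 = 0.00, a_32 = 210/600 = 0.35, a_42 = 60/600 = 0.10
  a_13 = 742.5/1650 = 0.45, a_23 = 0/1650 = 0.00, a_33 = 82.5/1650 = 0.05, a_43 = 495/1650 = 0.30
  a_14 = 285/950 = 0.30, a_24 = 190/950 = 0.20, a_34 = 190/950 = 0.20, a_44 = 47.5/950 = 0.05
I − A =
  [   0.95     0.00    -0.45    -0.30]
  [   0.00     1.00     0.00    -0.20]
  [  -0.30    -0.35     0.95    -0.20]
  [  -0.10    -0.10    -0.30     0.95]
Compute the cofactors C_ij = (−1)^(i+j)·(3×3 minor ij) of I−A; the adjugate is their transpose:
adj(I−A) = Cᵀ =
  [ 0.802500   0.218625   0.508500   0.406500]
  [ 0.037000   0.607625   0.066000   0.153500]
  [ 0.306000   0.333375   0.853500   0.346500]
  [ 0.185000   0.192250   0.330000   0.767500]
det(I−A) = Σ_j (I−A)_1j·C_1j = (0.95)(0.802500) + (0.00)(0.037000) + (-0.45)(0.306000) + (-0.30)(0.185000) = 0.569175
(I − A)⁻¹ = adj(I−A) / det(I−A) ≈
  [   1.4099     0.3841     0.8934     0.7142]
  [   0.0650     1.0676     0.1160     0.2697]
  [   0.5376     0.5857     1.4995     0.6088]
  [   0.3250     0.3378     0.5798     1.3484]
x = (I − A)⁻¹ d = adj(I−A)·d / det(I−A), with det(I−A) = 0.569175:
  x_1 = (0.802500·525 + 0.218625·1025 + 0.508500·1125 + 0.406500·350) / 0.569175 = 1359.740625 / 0.569175 ≈ 2389.0
  x_2 = (0.037000·525 + 0.607625·1025 + 0.066000·1125 + 0.153500·350) / 0.569175 = 770.215625 / 0.569175 ≈ 1353.2
  x_3 = (0.306000·525 + 0.333375·1025 + 0.853500·1125 + 0.346500·350) / 0.569175 = 1583.821875 / 0.569175 ≈ 2782.7
  x_4 = (0.185000·525 + 0.192250·1025 + 0.330000·1125 + 0.767500·350) / 0.569175 = 934.05625 / 0.569175 ≈ 1641.1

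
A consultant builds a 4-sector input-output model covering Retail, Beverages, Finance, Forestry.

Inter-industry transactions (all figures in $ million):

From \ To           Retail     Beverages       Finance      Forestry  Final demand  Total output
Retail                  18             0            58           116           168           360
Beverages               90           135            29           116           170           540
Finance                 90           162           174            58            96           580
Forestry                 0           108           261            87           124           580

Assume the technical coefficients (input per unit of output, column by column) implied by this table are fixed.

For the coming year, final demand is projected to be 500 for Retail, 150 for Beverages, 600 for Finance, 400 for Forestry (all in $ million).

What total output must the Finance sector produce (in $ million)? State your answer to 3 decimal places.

Technical coefficients a_ij = z_ij / X_j:
  a_11 = 18/360 = 0.05, a_21 = 90/360 = 0.25, a_31 = 90/360 = 0.25, a_41 = 0/360 = 0.00
  a_12 = 0/540 = 0.00, a_22 = 135/540 = 0.25, a_32 = 162/540 = 0.30, a_42 = 108/540 = 0.20
  a_13 = 58/580 = 0.10, a_23 = 29/580 = 0.05, a_33 = 174/580 = 0.30, a_43 = 261/580 = 0.45
  a_14 = 116/580 = 0.20, a_24 = 116/580 = 0.20, a_34 = 58/580 = 0.10, a_44 = 87/580 = 0.15
I − A =
  [   0.95     0.00    -0.10    -0.20]
  [  -0.25     0.75    -0.05    -0.20]
  [  -0.25    -0.30     0.70    -0.10]
  [   0.00    -0.20    -0.45     0.85]
Compute the cofactors C_ij = (−1)^(i+j)·(3×3 minor ij) of I−A; the adjugate is their transpose:
adj(I−A) = Cᵀ =
  [ 0.343750   0.082500   0.129250   0.115500]
  [ 0.170625   0.478750   0.169625   0.172750]
  [ 0.218125   0.271250   0.557625   0.180750]
  [ 0.155625   0.256250   0.335125   0.458250]
det(I−A) = Σ_j (I−A)_1j·C_1j = (0.95)(0.343750) + (0.00)(0.170625) + (-0.10)(0.218125) + (-0.20)(0.155625) = 0.273625
(I − A)⁻¹ = adj(I−A) / det(I−A) ≈
  [   1.2563     0.3015     0.4724     0.4221]
  [   0.6236     1.7497     0.6199     0.6313]
  [   0.7972     0.9913     2.0379     0.6606]
  [   0.5688     0.9365     1.2248     1.6747]
x = (I − A)⁻¹ d = adj(I−A)·d / det(I−A), with det(I−A) = 0.273625:
  x_1 = (0.343750·500 + 0.082500·150 + 0.129250·600 + 0.115500·400) / 0.273625 = 308.00 / 0.273625 ≈ 1125.628
  x_2 = (0.170625·500 + 0.478750·150 + 0.169625·600 + 0.172750·400) / 0.273625 = 328.00 / 0.273625 ≈ 1198.721
  x_3 = (0.218125·500 + 0.271250·150 + 0.557625·600 + 0.180750·400) / 0.273625 = 556.625 / 0.273625 ≈ 2034.262
  x_4 = (0.155625·500 + 0.256250·150 + 0.335125·600 + 0.458250·400) / 0.273625 = 500.625 / 0.273625 ≈ 1829.603

x_3 = 2034.262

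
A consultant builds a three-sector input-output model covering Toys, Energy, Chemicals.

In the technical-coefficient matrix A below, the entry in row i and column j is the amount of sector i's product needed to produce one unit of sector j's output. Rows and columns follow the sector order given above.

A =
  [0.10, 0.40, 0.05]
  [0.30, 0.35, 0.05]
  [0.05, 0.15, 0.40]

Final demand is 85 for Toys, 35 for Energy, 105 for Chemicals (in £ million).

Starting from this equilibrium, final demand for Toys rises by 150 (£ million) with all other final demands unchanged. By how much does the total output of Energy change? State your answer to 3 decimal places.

Δx_E = 102.384

I − A =
  [   0.90    -0.40    -0.05]
  [  -0.30     0.65    -0.05]
  [  -0.05    -0.15     0.60]
Cofactors of I−A, C_ij = (−1)^(i+j)·(minor ij) (rows/columns in the sector order above):
  C_11 = (0.65)(0.60) − (-0.05)(-0.15) = 0.3825
  C_12 = −[(-0.30)(0.60) − (-0.05)(-0.05)] = 0.1825
  C_13 = (-0.30)(-0.15) − (0.65)(-0.05) = 0.0775
  C_21 = −[(-0.40)(0.60) − (-0.05)(-0.15)] = 0.2475
  C_22 = (0.90)(0.60) − (-0.05)(-0.05) = 0.5375
  C_23 = −[(0.90)(-0.15) − (-0.40)(-0.05)] = 0.1550
  C_31 = (-0.40)(-0.05) − (-0.05)(0.65) = 0.0525
  C_32 = −[(0.90)(-0.05) − (-0.05)(-0.30)] = 0.0600
  C_33 = (0.90)(0.65) − (-0.40)(-0.30) = 0.4650
det(I−A) = Σ_j (I−A)_1j·C_1j = (0.90)(0.3825) + (-0.40)(0.1825) + (-0.05)(0.0775) = 0.267375
adj(I−A) = Cᵀ =
  [ 0.3825   0.2475   0.0525]
  [ 0.1825   0.5375   0.0600]
  [ 0.0775   0.1550   0.4650]
(I − A)⁻¹ = adj(I−A) / det(I−A) ≈
  [   1.4306     0.9257     0.1964]
  [   0.6826     2.0103     0.2244]
  [   0.2899     0.5797     1.7391]
Δx = (I − A)⁻¹ Δd with Δd having +150 in the Toys component and 0 elsewhere.
So Δx_E = L_ET · (+150), where L_ET = adj(I−A)_ET / det(I−A) = 0.1825 / 0.267375.
Δx_E = 0.1825 × (+150) / 0.267375 = 27.375 / 0.267375 ≈ 102.384.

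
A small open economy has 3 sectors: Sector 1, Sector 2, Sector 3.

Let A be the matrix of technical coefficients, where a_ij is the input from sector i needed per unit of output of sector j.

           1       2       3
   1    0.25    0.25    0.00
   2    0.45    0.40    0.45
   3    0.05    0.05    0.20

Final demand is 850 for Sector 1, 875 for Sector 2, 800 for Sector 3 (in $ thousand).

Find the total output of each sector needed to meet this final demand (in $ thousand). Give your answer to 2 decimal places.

x_1 = 2641.92, x_2 = 4525.76, x_3 = 1447.98

I − A =
  [   0.75    -0.25     0.00]
  [  -0.45     0.60    -0.45]
  [  -0.05    -0.05     0.80]
Cofactors of I−A, C_ij = (−1)^(i+j)·(minor ij) (rows/columns in the sector order above):
  C_11 = (0.60)(0.80) − (-0.45)(-0.05) = 0.4575
  C_12 = −[(-0.45)(0.80) − (-0.45)(-0.05)] = 0.3825
  C_13 = (-0.45)(-0.05) − (0.60)(-0.05) = 0.0525
  C_21 = −[(-0.25)(0.80) − (0.00)(-0.05)] = 0.2000
  C_22 = (0.75)(0.80) − (0.00)(-0.05) = 0.6000
  C_23 = −[(0.75)(-0.05) − (-0.25)(-0.05)] = 0.0500
  C_31 = (-0.25)(-0.45) − (0.00)(0.60) = 0.1125
  C_32 = −[(0.75)(-0.45) − (0.00)(-0.45)] = 0.3375
  C_33 = (0.75)(0.60) − (-0.25)(-0.45) = 0.3375
det(I−A) = Σ_j (I−A)_1j·C_1j = (0.75)(0.4575) + (-0.25)(0.3825) + (0.00)(0.0525) = 0.2475
adj(I−A) = Cᵀ =
  [ 0.4575   0.2000   0.1125]
  [ 0.3825   0.6000   0.3375]
  [ 0.0525   0.0500   0.3375]
(I − A)⁻¹ = adj(I−A) / det(I−A) ≈
  [   1.8485     0.8081     0.4545]
  [   1.5455     2.4242     1.3636]
  [   0.2121     0.2020     1.3636]
x = (I − A)⁻¹ d = adj(I−A)·d / det(I−A), with det(I−A) = 0.2475:
  x_1 = (0.4575·850 + 0.2000·875 + 0.1125·800) / 0.2475 = 653.875 / 0.2475 ≈ 2641.92
  x_2 = (0.3825·850 + 0.6000·875 + 0.3375·800) / 0.2475 = 1120.125 / 0.2475 ≈ 4525.76
  x_3 = (0.0525·850 + 0.0500·875 + 0.3375·800) / 0.2475 = 358.375 / 0.2475 ≈ 1447.98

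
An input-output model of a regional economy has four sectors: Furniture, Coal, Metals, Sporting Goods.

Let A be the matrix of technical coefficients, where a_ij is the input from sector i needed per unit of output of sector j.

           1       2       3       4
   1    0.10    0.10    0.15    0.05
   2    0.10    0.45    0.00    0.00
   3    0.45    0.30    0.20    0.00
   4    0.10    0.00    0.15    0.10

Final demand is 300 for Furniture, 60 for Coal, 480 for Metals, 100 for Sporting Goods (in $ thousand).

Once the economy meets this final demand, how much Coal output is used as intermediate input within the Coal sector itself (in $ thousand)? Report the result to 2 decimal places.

I − A =
  [   0.90    -0.10    -0.15    -0.05]
  [  -0.10     0.55     0.00     0.00]
  [  -0.45    -0.30     0.80     0.00]
  [  -0.10     0.00    -0.15     0.90]
Compute the cofactors C_ij = (−1)^(i+j)·(3×3 minor ij) of I−A; the adjugate is their transpose:
adj(I−A) = Cᵀ =
  [ 0.396000   0.114750   0.078375   0.022000]
  [ 0.072000   0.579875   0.014250   0.004000]
  [ 0.249750   0.282000   0.433750   0.013875]
  [ 0.085625   0.059750   0.081000   0.346375]
det(I−A) = Σ_j (I−A)_1j·C_1j = (0.90)(0.396000) + (-0.10)(0.072000) + (-0.15)(0.249750) + (-0.05)(0.085625) = 0.30745625
(I − A)⁻¹ = adj(I−A) / det(I−A) ≈
  [   1.2880     0.3732     0.2549     0.0716]
  [   0.2342     1.8860     0.0463     0.0130]
  [   0.8123     0.9172     1.4108     0.0451]
  [   0.2785     0.1943     0.2635     1.1266]
First solve x = (I − A)⁻¹ d = adj(I−A)·d / det(I−A); in particular x_2 = (0.072000·300 + 0.579875·60 + 0.014250·480 + 0.004000·100) / 0.30745625 = 63.6325 / 0.30745625 ≈ 206.9644.
Intermediate flow from 2 to 2: z_22 = a_22 · x_2 = 0.45 × 63.6325 / 0.30745625 = 28.634625 / 0.30745625 ≈ 93.13.

z_22 = 93.13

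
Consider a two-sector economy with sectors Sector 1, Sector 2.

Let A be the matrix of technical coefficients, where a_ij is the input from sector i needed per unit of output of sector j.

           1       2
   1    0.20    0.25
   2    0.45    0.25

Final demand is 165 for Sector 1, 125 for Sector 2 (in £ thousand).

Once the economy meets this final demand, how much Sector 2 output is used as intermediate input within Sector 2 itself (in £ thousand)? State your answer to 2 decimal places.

I − A =
  [   0.80    -0.25]
  [  -0.45     0.75]
det(I−A) = (0.80)(0.75) − (-0.25)(-0.45) = 0.4875
adj(I−A) = [[0.75, 0.25], [0.45, 0.80]]
(I − A)⁻¹ = adj(I−A) / det(I−A) ≈
  [   1.5385     0.5128]
  [   0.9231     1.6410]
First solve x = (I − A)⁻¹ d = adj(I−A)·d / det(I−A); in particular x_2 = (0.45·165 + 0.80·125) / 0.4875 = 174.25 / 0.4875 ≈ 357.4359.
Intermediate flow from 2 to 2: z_22 = a_22 · x_2 = 0.25 × 174.25 / 0.4875 = 43.5625 / 0.4875 ≈ 89.36.

z_22 = 89.36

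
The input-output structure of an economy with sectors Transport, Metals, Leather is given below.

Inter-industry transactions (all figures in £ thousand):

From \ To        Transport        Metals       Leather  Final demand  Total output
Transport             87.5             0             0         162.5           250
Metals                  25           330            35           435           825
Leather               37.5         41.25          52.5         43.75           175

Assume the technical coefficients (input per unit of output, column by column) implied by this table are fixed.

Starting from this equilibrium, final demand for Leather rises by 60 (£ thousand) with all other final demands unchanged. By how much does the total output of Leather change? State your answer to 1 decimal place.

Technical coefficients a_ij = z_ij / X_j:
  a_11 = 87.5/250 = 0.35, a_21 = 25/250 = 0.10, a_31 = 37.5/250 = 0.15
  a_12 = 0/825 = 0.00, a_22 = 330/825 = 0.40, a_32 = 41.25/825 = 0.05
  a_13 = 0/175 = 0.00, a_23 = 35/175 = 0.20, a_33 = 52.5/175 = 0.30
I − A =
  [   0.65     0.00     0.00]
  [  -0.10     0.60    -0.20]
  [  -0.15    -0.05     0.70]
Cofactors of I−A, C_ij = (−1)^(i+j)·(minor ij) (rows/columns in the sector order above):
  C_11 = (0.60)(0.70) − (-0.20)(-0.05) = 0.4100
  C_12 = −[(-0.10)(0.70) − (-0.20)(-0.15)] = 0.1000
  C_13 = (-0.10)(-0.05) − (0.60)(-0.15) = 0.0950
  C_21 = −[(0.00)(0.70) − (0.00)(-0.05)] = 0.0000
  C_22 = (0.65)(0.70) − (0.00)(-0.15) = 0.4550
  C_23 = −[(0.65)(-0.05) − (0.00)(-0.15)] = 0.0325
  C_31 = (0.00)(-0.20) − (0.00)(0.60) = 0.0000
  C_32 = −[(0.65)(-0.20) − (0.00)(-0.10)] = 0.1300
  C_33 = (0.65)(0.60) − (0.00)(-0.10) = 0.3900
det(I−A) = Σ_j (I−A)_1j·C_1j = (0.65)(0.4100) + (0.00)(0.1000) + (0.00)(0.0950) = 0.2665
adj(I−A) = Cᵀ =
  [ 0.4100   0.0000   0.0000]
  [ 0.1000   0.4550   0.1300]
  [ 0.0950   0.0325   0.3900]
(I − A)⁻¹ = adj(I−A) / det(I−A) ≈
  [   1.5385     0.0000     0.0000]
  [   0.3752     1.7073     0.4878]
  [   0.3565     0.1220     1.4634]
Δx = (I − A)⁻¹ Δd with Δd having +60 in the Leather component and 0 elsewhere.
So Δx_3 = L_33 · (+60), where L_33 = adj(I−A)_33 / det(I−A) = 0.3900 / 0.2665.
Δx_3 = 0.3900 × (+60) / 0.2665 = 23.40 / 0.2665 ≈ 87.8.

Δx_3 = 87.8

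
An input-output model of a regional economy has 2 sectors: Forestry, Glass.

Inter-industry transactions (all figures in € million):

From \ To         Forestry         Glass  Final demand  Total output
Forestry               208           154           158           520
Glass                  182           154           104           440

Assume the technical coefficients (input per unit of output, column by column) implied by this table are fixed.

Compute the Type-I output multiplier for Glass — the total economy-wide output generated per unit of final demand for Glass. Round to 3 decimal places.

m_G = 3.551

Technical coefficients a_ij = z_ij / X_j:
  a_FF = 208/520 = 0.40, a_GF = 182/520 = 0.35
  a_FG = 154/440 = 0.35, a_GG = 154/440 = 0.35
I − A =
  [   0.60    -0.35]
  [  -0.35     0.65]
det(I−A) = (0.60)(0.65) − (-0.35)(-0.35) = 0.2675
adj(I−A) = [[0.65, 0.35], [0.35, 0.60]]
(I − A)⁻¹ = adj(I−A) / det(I−A) ≈
  [   2.4299     1.3084]
  [   1.3084     2.2430]
The output multiplier for sector j is the column-j sum of the Leontief inverse (I − A)⁻¹ = adj(I−A) / det(I−A).
Column G of adj(I−A): (0.35, 0.60); det(I−A) = 0.2675.
m_G = (0.35 + 0.60) / 0.2675 = 0.95 / 0.2675 ≈ 3.551.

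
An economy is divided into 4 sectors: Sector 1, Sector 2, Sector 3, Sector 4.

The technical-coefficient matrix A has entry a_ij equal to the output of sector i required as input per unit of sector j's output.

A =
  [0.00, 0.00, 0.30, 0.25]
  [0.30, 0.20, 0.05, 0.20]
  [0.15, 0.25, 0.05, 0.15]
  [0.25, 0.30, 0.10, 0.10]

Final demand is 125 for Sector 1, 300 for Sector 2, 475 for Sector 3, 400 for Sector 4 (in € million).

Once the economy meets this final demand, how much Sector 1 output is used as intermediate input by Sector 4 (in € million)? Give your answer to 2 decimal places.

z_14 = 270.37

I − A =
  [   1.00     0.00    -0.30    -0.25]
  [  -0.30     0.80    -0.05    -0.20]
  [  -0.15    -0.25     0.95    -0.15]
  [  -0.25    -0.30    -0.10     0.90]
Compute the cofactors C_ij = (−1)^(i+j)·(3×3 minor ij) of I−A; the adjugate is their transpose:
adj(I−A) = Cᵀ =
  [ 0.596500   0.158500   0.221750   0.237875]
  [ 0.311125   0.725125   0.165375   0.275125]
  [ 0.222500   0.265625   0.587500   0.218750]
  [ 0.294125   0.315250   0.182000   0.689000]
det(I−A) = Σ_j (I−A)_1j·C_1j = (1.00)(0.596500) + (0.00)(0.311125) + (-0.30)(0.222500) + (-0.25)(0.294125) = 0.45621875
(I − A)⁻¹ = adj(I−A) / det(I−A) ≈
  [   1.3075     0.3474     0.4861     0.5214]
  [   0.6820     1.5894     0.3625     0.6031]
  [   0.4877     0.5822     1.2878     0.4795]
  [   0.6447     0.6910     0.3989     1.5102]
First solve x = (I − A)⁻¹ d = adj(I−A)·d / det(I−A); in particular x_4 = (0.294125·125 + 0.315250·300 + 0.182000·475 + 0.689000·400) / 0.45621875 = 493.390625 / 0.45621875 ≈ 1081.4782.
Intermediate flow from 1 to 4: z_14 = a_14 · x_4 = 0.25 × 493.390625 / 0.45621875 = 123.34765625 / 0.45621875 ≈ 270.37.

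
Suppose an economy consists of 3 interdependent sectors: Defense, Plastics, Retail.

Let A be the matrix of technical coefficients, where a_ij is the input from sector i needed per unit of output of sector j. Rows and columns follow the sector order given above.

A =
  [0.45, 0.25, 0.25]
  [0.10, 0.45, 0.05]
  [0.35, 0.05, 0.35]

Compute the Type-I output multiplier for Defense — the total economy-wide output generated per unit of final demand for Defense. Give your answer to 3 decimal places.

I − A =
  [   0.55    -0.25    -0.25]
  [  -0.10     0.55    -0.05]
  [  -0.35    -0.05     0.65]
Cofactors of I−A, C_ij = (−1)^(i+j)·(minor ij) (rows/columns in the sector order above):
  C_11 = (0.55)(0.65) − (-0.05)(-0.05) = 0.3550
  C_12 = −[(-0.10)(0.65) − (-0.05)(-0.35)] = 0.0825
  C_13 = (-0.10)(-0.05) − (0.55)(-0.35) = 0.1975
  C_21 = −[(-0.25)(0.65) − (-0.25)(-0.05)] = 0.1750
  C_22 = (0.55)(0.65) − (-0.25)(-0.35) = 0.2700
  C_23 = −[(0.55)(-0.05) − (-0.25)(-0.35)] = 0.1150
  C_31 = (-0.25)(-0.05) − (-0.25)(0.55) = 0.1500
  C_32 = −[(0.55)(-0.05) − (-0.25)(-0.10)] = 0.0525
  C_33 = (0.55)(0.55) − (-0.25)(-0.10) = 0.2775
det(I−A) = Σ_j (I−A)_1j·C_1j = (0.55)(0.3550) + (-0.25)(0.0825) + (-0.25)(0.1975) = 0.12525
adj(I−A) = Cᵀ =
  [ 0.3550   0.1750   0.1500]
  [ 0.0825   0.2700   0.0525]
  [ 0.1975   0.1150   0.2775]
(I − A)⁻¹ = adj(I−A) / det(I−A) ≈
  [   2.8343     1.3972     1.1976]
  [   0.6587     2.1557     0.4192]
  [   1.5768     0.9182     2.2156]
The output multiplier for sector j is the column-j sum of the Leontief inverse (I − A)⁻¹ = adj(I−A) / det(I−A).
Column 1 of adj(I−A): (0.3550, 0.0825, 0.1975); det(I−A) = 0.12525.
m_1 = (0.3550 + 0.0825 + 0.1975) / 0.12525 = 0.635 / 0.12525 ≈ 5.070.

m_1 = 5.070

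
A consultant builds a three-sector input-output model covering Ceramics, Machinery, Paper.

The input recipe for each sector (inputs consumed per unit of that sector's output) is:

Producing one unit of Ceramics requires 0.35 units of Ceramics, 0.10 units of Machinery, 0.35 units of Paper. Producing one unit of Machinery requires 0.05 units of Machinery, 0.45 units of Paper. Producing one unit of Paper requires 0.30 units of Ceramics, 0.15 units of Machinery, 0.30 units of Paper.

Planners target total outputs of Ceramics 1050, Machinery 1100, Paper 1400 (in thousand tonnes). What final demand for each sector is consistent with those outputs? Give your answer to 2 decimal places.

d_1 = 262.50, d_2 = 730.00, d_3 = 117.50

I − A =
  [   0.65     0.00    -0.30]
  [  -0.10     0.95    -0.15]
  [  -0.35    -0.45     0.70]
d = (I − A) x:
  d_1 = (+0.65)·1050 + (+0.00)·1100 + (-0.30)·1400 = 262.50
  d_2 = (-0.10)·1050 + (+0.95)·1100 + (-0.15)·1400 = 730.00
  d_3 = (-0.35)·1050 + (-0.45)·1100 + (+0.70)·1400 = 117.50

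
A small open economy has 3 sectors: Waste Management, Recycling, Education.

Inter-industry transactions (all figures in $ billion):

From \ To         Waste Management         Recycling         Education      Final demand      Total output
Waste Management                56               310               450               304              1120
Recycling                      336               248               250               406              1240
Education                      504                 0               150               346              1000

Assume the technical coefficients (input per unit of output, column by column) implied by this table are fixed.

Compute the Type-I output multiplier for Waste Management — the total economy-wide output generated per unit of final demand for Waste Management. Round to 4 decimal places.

Technical coefficients a_ij = z_ij / X_j:
  a_11 = 56/1120 = 0.05, a_21 = 336/1120 = 0.30, a_31 = 504/1120 = 0.45
  a_12 = 310/1240 = 0.25, a_22 = 248/1240 = 0.20, a_32 = 0/1240 = 0.00
  a_13 = 450/1000 = 0.45, a_23 = 250/1000 = 0.25, a_33 = 150/1000 = 0.15
I − A =
  [   0.95    -0.25    -0.45]
  [  -0.30     0.80    -0.25]
  [  -0.45     0.00     0.85]
Cofactors of I−A, C_ij = (−1)^(i+j)·(minor ij) (rows/columns in the sector order above):
  C_11 = (0.80)(0.85) − (-0.25)(0.00) = 0.6800
  C_12 = −[(-0.30)(0.85) − (-0.25)(-0.45)] = 0.3675
  C_13 = (-0.30)(0.00) − (0.80)(-0.45) = 0.3600
  C_21 = −[(-0.25)(0.85) − (-0.45)(0.00)] = 0.2125
  C_22 = (0.95)(0.85) − (-0.45)(-0.45) = 0.6050
  C_23 = −[(0.95)(0.00) − (-0.25)(-0.45)] = 0.1125
  C_31 = (-0.25)(-0.25) − (-0.45)(0.80) = 0.4225
  C_32 = −[(0.95)(-0.25) − (-0.45)(-0.30)] = 0.3725
  C_33 = (0.95)(0.80) − (-0.25)(-0.30) = 0.6850
det(I−A) = Σ_j (I−A)_1j·C_1j = (0.95)(0.6800) + (-0.25)(0.3675) + (-0.45)(0.3600) = 0.392125
adj(I−A) = Cᵀ =
  [ 0.6800   0.2125   0.4225]
  [ 0.3675   0.6050   0.3725]
  [ 0.3600   0.1125   0.6850]
(I − A)⁻¹ = adj(I−A) / det(I−A) ≈
  [   1.73414     0.54192     1.07746]
  [   0.93720     1.54288     0.94995]
  [   0.91807     0.28690     1.74689]
The output multiplier for sector j is the column-j sum of the Leontief inverse (I − A)⁻¹ = adj(I−A) / det(I−A).
Column 1 of adj(I−A): (0.6800, 0.3675, 0.3600); det(I−A) = 0.392125.
m_1 = (0.6800 + 0.3675 + 0.3600) / 0.392125 = 1.4075 / 0.392125 ≈ 3.5894.

m_1 = 3.5894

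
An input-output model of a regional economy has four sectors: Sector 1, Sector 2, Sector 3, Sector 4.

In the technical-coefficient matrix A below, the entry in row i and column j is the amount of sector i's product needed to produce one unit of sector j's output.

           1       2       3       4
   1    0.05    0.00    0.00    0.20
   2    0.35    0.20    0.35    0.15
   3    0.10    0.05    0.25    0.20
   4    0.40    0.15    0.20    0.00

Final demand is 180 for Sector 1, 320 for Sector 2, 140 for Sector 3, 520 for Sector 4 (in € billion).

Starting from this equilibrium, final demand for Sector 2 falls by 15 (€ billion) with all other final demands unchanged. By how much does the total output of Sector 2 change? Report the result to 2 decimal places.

Δx_2 = -21.00

I − A =
  [   0.95     0.00     0.00    -0.20]
  [  -0.35     0.80    -0.35    -0.15]
  [  -0.10    -0.05     0.75    -0.20]
  [  -0.40    -0.15    -0.20     1.00]
Compute the cofactors C_ij = (−1)^(i+j)·(3×3 minor ij) of I−A; the adjugate is their transpose:
adj(I−A) = Cᵀ =
  [ 0.521625   0.024500   0.042500   0.116500]
  [ 0.359500   0.610500   0.347000   0.232875]
  [ 0.172750   0.075000   0.664125   0.178625]
  [ 0.297125   0.116375   0.201875   0.553375]
det(I−A) = Σ_j (I−A)_1j·C_1j = (0.95)(0.521625) + (0.00)(0.359500) + (0.00)(0.172750) + (-0.20)(0.297125) = 0.43611875
(I − A)⁻¹ = adj(I−A) / det(I−A) ≈
  [   1.1961     0.0562     0.0975     0.2671]
  [   0.8243     1.3998     0.7957     0.5340]
  [   0.3961     0.1720     1.5228     0.4096]
  [   0.6813     0.2668     0.4629     1.2689]
Δx = (I − A)⁻¹ Δd with Δd having -15 in the Sector 2 component and 0 elsewhere.
So Δx_2 = L_22 · (-15), where L_22 = adj(I−A)_22 / det(I−A) = 0.610500 / 0.43611875.
Δx_2 = 0.610500 × (-15) / 0.43611875 = -9.1575 / 0.43611875 ≈ -21.00.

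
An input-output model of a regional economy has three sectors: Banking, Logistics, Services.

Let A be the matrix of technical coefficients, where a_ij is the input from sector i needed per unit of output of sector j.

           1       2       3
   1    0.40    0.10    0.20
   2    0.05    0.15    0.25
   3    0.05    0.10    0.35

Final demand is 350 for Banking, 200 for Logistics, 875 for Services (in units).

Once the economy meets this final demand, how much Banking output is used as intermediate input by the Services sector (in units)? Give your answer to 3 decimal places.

z_13 = 311.736

I − A =
  [   0.60    -0.10    -0.20]
  [  -0.05     0.85    -0.25]
  [  -0.05    -0.10     0.65]
Cofactors of I−A, C_ij = (−1)^(i+j)·(minor ij) (rows/columns in the sector order above):
  C_11 = (0.85)(0.65) − (-0.25)(-0.10) = 0.5275
  C_12 = −[(-0.05)(0.65) − (-0.25)(-0.05)] = 0.0450
  C_13 = (-0.05)(-0.10) − (0.85)(-0.05) = 0.0475
  C_21 = −[(-0.10)(0.65) − (-0.20)(-0.10)] = 0.0850
  C_22 = (0.60)(0.65) − (-0.20)(-0.05) = 0.3800
  C_23 = −[(0.60)(-0.10) − (-0.10)(-0.05)] = 0.0650
  C_31 = (-0.10)(-0.25) − (-0.20)(0.85) = 0.1950
  C_32 = −[(0.60)(-0.25) − (-0.20)(-0.05)] = 0.1600
  C_33 = (0.60)(0.85) − (-0.10)(-0.05) = 0.5050
det(I−A) = Σ_j (I−A)_1j·C_1j = (0.60)(0.5275) + (-0.10)(0.0450) + (-0.20)(0.0475) = 0.3025
adj(I−A) = Cᵀ =
  [ 0.5275   0.0850   0.1950]
  [ 0.0450   0.3800   0.1600]
  [ 0.0475   0.0650   0.5050]
(I − A)⁻¹ = adj(I−A) / det(I−A) ≈
  [   1.7438     0.2810     0.6446]
  [   0.1488     1.2562     0.5289]
  [   0.1570     0.2149     1.6694]
First solve x = (I − A)⁻¹ d = adj(I−A)·d / det(I−A); in particular x_3 = (0.0475·350 + 0.0650·200 + 0.5050·875) / 0.3025 = 471.50 / 0.3025 ≈ 1558.67769.
Intermediate flow from 1 to 3: z_13 = a_13 · x_3 = 0.20 × 471.50 / 0.3025 = 94.30 / 0.3025 ≈ 311.736.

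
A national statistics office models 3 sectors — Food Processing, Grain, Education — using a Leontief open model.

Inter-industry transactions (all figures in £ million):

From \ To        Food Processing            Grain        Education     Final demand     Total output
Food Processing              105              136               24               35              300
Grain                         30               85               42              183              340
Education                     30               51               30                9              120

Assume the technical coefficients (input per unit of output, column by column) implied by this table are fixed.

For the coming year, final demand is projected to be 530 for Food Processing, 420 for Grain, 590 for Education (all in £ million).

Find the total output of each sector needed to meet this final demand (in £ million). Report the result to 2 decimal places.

Technical coefficients a_ij = z_ij / X_j:
  a_FF = 105/300 = 0.35, a_GF = 30/300 = 0.10, a_EF = 30/300 = 0.10
  a_FG = 136/340 = 0.40, a_GG = 85/340 = 0.25, a_EG = 51/340 = 0.15
  a_FE = 24/120 = 0.20, a_GE = 42/120 = 0.35, a_EE = 30/120 = 0.25
I − A =
  [   0.65    -0.40    -0.20]
  [  -0.10     0.75    -0.35]
  [  -0.10    -0.15     0.75]
Cofactors of I−A, C_ij = (−1)^(i+j)·(minor ij) (rows/columns in the sector order above):
  C_11 = (0.75)(0.75) − (-0.35)(-0.15) = 0.5100
  C_12 = −[(-0.10)(0.75) − (-0.35)(-0.10)] = 0.1100
  C_13 = (-0.10)(-0.15) − (0.75)(-0.10) = 0.0900
  C_21 = −[(-0.40)(0.75) − (-0.20)(-0.15)] = 0.3300
  C_22 = (0.65)(0.75) − (-0.20)(-0.10) = 0.4675
  C_23 = −[(0.65)(-0.15) − (-0.40)(-0.10)] = 0.1375
  C_31 = (-0.40)(-0.35) − (-0.20)(0.75) = 0.2900
  C_32 = −[(0.65)(-0.35) − (-0.20)(-0.10)] = 0.2475
  C_33 = (0.65)(0.75) − (-0.40)(-0.10) = 0.4475
det(I−A) = Σ_j (I−A)_1j·C_1j = (0.65)(0.5100) + (-0.40)(0.1100) + (-0.20)(0.0900) = 0.2695
adj(I−A) = Cᵀ =
  [ 0.5100   0.3300   0.2900]
  [ 0.1100   0.4675   0.2475]
  [ 0.0900   0.1375   0.4475]
(I − A)⁻¹ = adj(I−A) / det(I−A) ≈
  [   1.8924     1.2245     1.0761]
  [   0.4082     1.7347     0.9184]
  [   0.3340     0.5102     1.6605]
x = (I − A)⁻¹ d = adj(I−A)·d / det(I−A), with det(I−A) = 0.2695:
  x_F = (0.5100·530 + 0.3300·420 + 0.2900·590) / 0.2695 = 580.00 / 0.2695 ≈ 2152.13
  x_G = (0.1100·530 + 0.4675·420 + 0.2475·590) / 0.2695 = 400.675 / 0.2695 ≈ 1486.73
  x_E = (0.0900·530 + 0.1375·420 + 0.4475·590) / 0.2695 = 369.475 / 0.2695 ≈ 1370.96

x_F = 2152.13, x_G = 1486.73, x_E = 1370.96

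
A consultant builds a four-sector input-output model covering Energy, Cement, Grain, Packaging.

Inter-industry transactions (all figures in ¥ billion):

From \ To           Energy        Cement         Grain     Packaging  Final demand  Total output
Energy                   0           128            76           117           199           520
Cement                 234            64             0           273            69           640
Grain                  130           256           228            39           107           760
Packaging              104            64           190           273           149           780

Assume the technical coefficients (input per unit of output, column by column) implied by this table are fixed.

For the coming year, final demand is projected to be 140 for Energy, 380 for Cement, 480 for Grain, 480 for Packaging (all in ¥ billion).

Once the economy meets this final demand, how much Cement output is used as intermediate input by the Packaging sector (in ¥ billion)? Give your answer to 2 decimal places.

z_24 = 774.18

Technical coefficients a_ij = z_ij / X_j:
  a_11 = 0/520 = 0.00, a_21 = 234/520 = 0.45, a_31 = 130/520 = 0.25, a_41 = 104/520 = 0.20
  a_12 = 128/640 = 0.20, a_22 = 64/640 = 0.10, a_32 = 256/640 = 0.40, a_42 = 64/640 = 0.10
  a_13 = 76/760 = 0.10, a_23 = 0/760 = 0.00, a_33 = 228/760 = 0.30, a_43 = 190/760 = 0.25
  a_14 = 117/780 = 0.15, a_24 = 273/780 = 0.35, a_34 = 39/780 = 0.05, a_44 = 273/780 = 0.35
I − A =
  [   1.00    -0.20    -0.10    -0.15]
  [  -0.45     0.90     0.00    -0.35]
  [  -0.25    -0.40     0.70    -0.05]
  [  -0.20    -0.10    -0.25     0.65]
Compute the cofactors C_ij = (−1)^(i+j)·(3×3 minor ij) of I−A; the adjugate is their transpose:
adj(I−A) = Cᵀ =
  [ 0.338750   0.140500   0.106250   0.162000]
  [ 0.270000   0.394875   0.140625   0.285750]
  [ 0.293750   0.291250   0.443750   0.258750]
  [ 0.258750   0.216000   0.225000   0.526500]
det(I−A) = Σ_j (I−A)_1j·C_1j = (1.00)(0.338750) + (-0.20)(0.270000) + (-0.10)(0.293750) + (-0.15)(0.258750) = 0.2165625
(I − A)⁻¹ = adj(I−A) / det(I−A) ≈
  [   1.5642     0.6488     0.4906     0.7481]
  [   1.2468     1.8234     0.6494     1.3195]
  [   1.3564     1.3449     2.0491     1.1948]
  [   1.1948     0.9974     1.0390     2.4312]
First solve x = (I − A)⁻¹ d = adj(I−A)·d / det(I−A); in particular x_4 = (0.258750·140 + 0.216000·380 + 0.225000·480 + 0.526500·480) / 0.2165625 = 479.025 / 0.2165625 ≈ 2211.9481.
Intermediate flow from 2 to 4: z_24 = a_24 · x_4 = 0.35 × 479.025 / 0.2165625 = 167.65875 / 0.2165625 ≈ 774.18.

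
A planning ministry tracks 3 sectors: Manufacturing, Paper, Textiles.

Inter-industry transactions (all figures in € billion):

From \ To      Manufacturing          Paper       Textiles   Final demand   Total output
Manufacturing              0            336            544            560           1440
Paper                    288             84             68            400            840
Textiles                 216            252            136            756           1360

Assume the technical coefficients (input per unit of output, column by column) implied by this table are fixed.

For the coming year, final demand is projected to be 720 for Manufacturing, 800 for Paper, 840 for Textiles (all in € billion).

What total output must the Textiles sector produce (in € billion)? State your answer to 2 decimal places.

x_3 = 1740.19

Technical coefficients a_ij = z_ij / X_j:
  a_11 = 0/1440 = 0.00, a_21 = 288/1440 = 0.20, a_31 = 216/1440 = 0.15
  a_12 = 336/840 = 0.40, a_22 = 84/840 = 0.10, a_32 = 252/840 = 0.30
  a_13 = 544/1360 = 0.40, a_23 = 68/1360 = 0.05, a_33 = 136/1360 = 0.10
I − A =
  [   1.00    -0.40    -0.40]
  [  -0.20     0.90    -0.05]
  [  -0.15    -0.30     0.90]
Cofactors of I−A, C_ij = (−1)^(i+j)·(minor ij) (rows/columns in the sector order above):
  C_11 = (0.90)(0.90) − (-0.05)(-0.30) = 0.7950
  C_12 = −[(-0.20)(0.90) − (-0.05)(-0.15)] = 0.1875
  C_13 = (-0.20)(-0.30) − (0.90)(-0.15) = 0.1950
  C_21 = −[(-0.40)(0.90) − (-0.40)(-0.30)] = 0.4800
  C_22 = (1.00)(0.90) − (-0.40)(-0.15) = 0.8400
  C_23 = −[(1.00)(-0.30) − (-0.40)(-0.15)] = 0.3600
  C_31 = (-0.40)(-0.05) − (-0.40)(0.90) = 0.3800
  C_32 = −[(1.00)(-0.05) − (-0.40)(-0.20)] = 0.1300
  C_33 = (1.00)(0.90) − (-0.40)(-0.20) = 0.8200
det(I−A) = Σ_j (I−A)_1j·C_1j = (1.00)(0.7950) + (-0.40)(0.1875) + (-0.40)(0.1950) = 0.6420
adj(I−A) = Cᵀ =
  [ 0.7950   0.4800   0.3800]
  [ 0.1875   0.8400   0.1300]
  [ 0.1950   0.3600   0.8200]
(I − A)⁻¹ = adj(I−A) / det(I−A) ≈
  [   1.2383     0.7477     0.5919]
  [   0.2921     1.3084     0.2025]
  [   0.3037     0.5607     1.2773]
x = (I − A)⁻¹ d = adj(I−A)·d / det(I−A), with det(I−A) = 0.6420:
  x_1 = (0.7950·720 + 0.4800·800 + 0.3800·840) / 0.6420 = 1275.60 / 0.6420 ≈ 1986.92
  x_2 = (0.1875·720 + 0.8400·800 + 0.1300·840) / 0.6420 = 916.20 / 0.6420 ≈ 1427.10
  x_3 = (0.1950·720 + 0.3600·800 + 0.8200·840) / 0.6420 = 1117.20 / 0.6420 ≈ 1740.19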